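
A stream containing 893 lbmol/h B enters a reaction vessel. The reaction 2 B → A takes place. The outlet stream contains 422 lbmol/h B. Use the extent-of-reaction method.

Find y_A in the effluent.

0.358

For B: n = n₀ − 2ξ → 422 = 893 − 2ξ, giving ξ = 235.5 lbmol/h.
Outlet amounts (n = n₀ + ν ξ):
  B: 893 − 2(235.5) = 422
  A: 0 + 1(235.5) = 235.5
Total out = 657.5 lbmol/h; y_A = 235.5 / 657.5 = 0.3582.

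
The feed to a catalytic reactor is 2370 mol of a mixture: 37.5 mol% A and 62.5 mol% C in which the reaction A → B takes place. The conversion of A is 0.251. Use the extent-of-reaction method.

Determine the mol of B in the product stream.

A reacted = 0.251 × 888.8 = 223.1 mol; ν_A = −1, so ξ = 223.1/1 = 223.1 mol.
Outlet amounts (n = n₀ + ν ξ):
  A: 888.8 − 1(223.1) = 665.7
  B: 0 + 1(223.1) = 223.1
  C: 1481 (inert)

223 mol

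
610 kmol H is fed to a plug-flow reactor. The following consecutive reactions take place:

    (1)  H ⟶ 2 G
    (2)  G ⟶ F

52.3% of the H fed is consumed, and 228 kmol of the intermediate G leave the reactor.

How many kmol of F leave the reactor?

410 kmol

Conversion of H: H consumed = 1ξ₁ = 0.523 × 610 → ξ₁ = 319 kmol.
G balance: n_G = 0 + 2ξ₁ − 1ξ₂ = 228 → ξ₂ = (2·319 − 228)/1 = 410.1 kmol.
Outlet amounts (n = n₀ + Σ ν·ξ):
  H: 610 − 1(319) = 291
  G: 0 + 2(319) − 1(410.1) = 228
  F: 0 + 1(410.1) = 410.1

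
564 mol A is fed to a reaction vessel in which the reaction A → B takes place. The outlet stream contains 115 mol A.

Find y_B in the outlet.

For A: n = n₀ − 1ξ → 115 = 564 − 1ξ, giving ξ = 449 mol.
Outlet amounts (n = n₀ + ν ξ):
  A: 564 − 1(449) = 115
  B: 0 + 1(449) = 449
Total out = 564 mol; y_B = 449 / 564 = 0.7961.

0.796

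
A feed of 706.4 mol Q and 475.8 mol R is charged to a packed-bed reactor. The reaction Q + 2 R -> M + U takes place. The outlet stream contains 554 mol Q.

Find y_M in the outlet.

For Q: n = n₀ − 1ξ → 554 = 706.4 − 1ξ, giving ξ = 152.4 mol.
Outlet amounts (n = n₀ + ν ξ):
  Q: 706.4 − 1(152.4) = 554
  R: 475.8 − 2(152.4) = 171
  M: 0 + 1(152.4) = 152.4
  U: 0 + 1(152.4) = 152.4
Total out = 1030 mol; y_M = 152.4 / 1030 = 0.148.

0.148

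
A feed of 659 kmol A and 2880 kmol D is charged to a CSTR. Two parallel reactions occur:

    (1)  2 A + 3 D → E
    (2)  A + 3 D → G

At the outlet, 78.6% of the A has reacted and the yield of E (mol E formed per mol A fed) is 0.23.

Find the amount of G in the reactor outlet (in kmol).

215 kmol

Yield of E: 1ξ₁ / 659 = 0.23 → ξ₁ = 151.6 kmol.
Conversion of A: 2ξ₁ + 1ξ₂ = 0.786 × 659 = 518 → ξ₂ = 214.8 kmol.
Outlet amounts (n = n₀ + Σ ν·ξ):
  A: 659 − 2(151.6) − 1(214.8) = 141
  D: 2880 − 3(151.6) − 3(214.8) = 1781
  E: 0 + 1(151.6) = 151.6
  G: 0 + 1(214.8) = 214.8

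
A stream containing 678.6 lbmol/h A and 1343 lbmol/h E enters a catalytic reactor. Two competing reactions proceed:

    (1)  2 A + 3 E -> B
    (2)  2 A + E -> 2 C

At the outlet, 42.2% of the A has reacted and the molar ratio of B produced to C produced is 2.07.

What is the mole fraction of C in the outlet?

0.0364

Conversion of A: A consumed = 0.422 × 678.6 = 286.4 lbmol/h = 2ξ₁ + 2ξ₂.
Selectivity: 1ξ₁ / (2ξ₂) = 2.07 → ξ₁ = 4.14 ξ₂.
Substitute: (2·4.14 + 2) ξ₂ = 286.4 → ξ₂ = 27.86 lbmol/h, ξ₁ = 115.3 lbmol/h.
Outlet amounts (n = n₀ + Σ ν·ξ):
  A: 678.6 − 2(115.3) − 2(27.86) = 392.2
  E: 1343 − 3(115.3) − 1(27.86) = 969.2
  B: 0 + 1(115.3) = 115.3
  C: 0 + 2(27.86) = 55.71
Total out = 1532 lbmol/h; y_C = 55.71 / 1532 = 0.03636.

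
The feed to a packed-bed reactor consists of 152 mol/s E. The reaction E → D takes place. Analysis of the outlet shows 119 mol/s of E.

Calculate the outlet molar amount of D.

For E: n = n₀ − 1ξ → 119 = 152 − 1ξ, giving ξ = 33 mol/s.
Outlet amounts (n = n₀ + ν ξ):
  E: 152 − 1(33) = 119
  D: 0 + 1(33) = 33

33 mol/s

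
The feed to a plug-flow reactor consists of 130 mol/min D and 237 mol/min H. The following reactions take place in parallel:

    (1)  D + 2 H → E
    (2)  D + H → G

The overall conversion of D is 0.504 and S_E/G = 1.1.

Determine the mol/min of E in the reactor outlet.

Conversion of D: D consumed = 0.504 × 130 = 65.52 mol/min = 1ξ₁ + 1ξ₂.
Selectivity: 1ξ₁ / (1ξ₂) = 1.1 → ξ₁ = 1.1 ξ₂.
Substitute: (1·1.1 + 1) ξ₂ = 65.52 → ξ₂ = 31.2 mol/min, ξ₁ = 34.32 mol/min.
Outlet amounts (n = n₀ + Σ ν·ξ):
  D: 130 − 1(34.32) − 1(31.2) = 64.48
  H: 237 − 2(34.32) − 1(31.2) = 137.2
  E: 0 + 1(34.32) = 34.32
  G: 0 + 1(31.2) = 31.2

34.3 mol/min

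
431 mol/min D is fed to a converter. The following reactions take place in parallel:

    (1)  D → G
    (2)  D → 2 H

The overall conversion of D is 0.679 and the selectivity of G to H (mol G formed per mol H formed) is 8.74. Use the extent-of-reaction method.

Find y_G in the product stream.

0.619

Conversion of D: D consumed = 0.679 × 431 = 292.6 mol/min = 1ξ₁ + 1ξ₂.
Selectivity: 1ξ₁ / (2ξ₂) = 8.74 → ξ₁ = 17.48 ξ₂.
Substitute: (1·17.48 + 1) ξ₂ = 292.6 → ξ₂ = 15.84 mol/min, ξ₁ = 276.8 mol/min.
Outlet amounts (n = n₀ + Σ ν·ξ):
  D: 431 − 1(276.8) − 1(15.84) = 138.4
  G: 0 + 1(276.8) = 276.8
  H: 0 + 2(15.84) = 31.67
Total out = 446.8 mol/min; y_G = 276.8 / 446.8 = 0.6195.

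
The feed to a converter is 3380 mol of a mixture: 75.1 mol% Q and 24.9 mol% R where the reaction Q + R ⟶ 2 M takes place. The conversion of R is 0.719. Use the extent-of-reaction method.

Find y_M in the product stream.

R reacted = 0.719 × 841.6 = 605.1 mol; ν_R = −1, so ξ = 605.1/1 = 605.1 mol.
Outlet amounts (n = n₀ + ν ξ):
  Q: 2538 − 1(605.1) = 1933
  R: 841.6 − 1(605.1) = 236.5
  M: 0 + 2(605.1) = 1210
Total out = 3380 mol; y_M = 1210 / 3380 = 0.3581.

0.358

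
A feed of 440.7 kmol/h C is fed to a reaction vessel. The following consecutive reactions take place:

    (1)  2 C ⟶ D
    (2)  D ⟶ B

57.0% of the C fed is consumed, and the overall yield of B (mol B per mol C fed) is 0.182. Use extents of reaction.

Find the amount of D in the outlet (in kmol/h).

Conversion of C: C consumed = 2ξ₁ = 0.57 × 440.7 → ξ₁ = 125.6 kmol/h.
Yield of B: 1ξ₂ / 440.7 = 0.182 → ξ₂ = 80.21 kmol/h.
Outlet amounts (n = n₀ + Σ ν·ξ):
  C: 440.7 − 2(125.6) = 189.5
  D: 0 + 1(125.6) − 1(80.21) = 45.39
  B: 0 + 1(80.21) = 80.21

45.4 kmol/h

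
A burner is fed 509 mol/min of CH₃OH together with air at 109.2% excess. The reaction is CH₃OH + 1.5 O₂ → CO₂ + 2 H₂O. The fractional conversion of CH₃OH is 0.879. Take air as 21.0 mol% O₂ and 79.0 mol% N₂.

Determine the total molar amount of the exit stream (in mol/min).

Stoichiometric O₂ = 1.5 × 509 = 763.5 mol/min; O₂ fed = 763.5 × 2.092 = 1597 mol/min.
N₂ fed = 1597 × 79/21 = 6009 mol/min.
Fuel reacted = 0.879 × 509 → ξ = 447.4 mol/min.
Outlet (n = n₀ + ν ξ):
  CH₃OH: 509 − 1(447.4) = 61.59
  O₂: 1597 − 1.5(447.4) = 926.1
  N₂: 6009 (inert)
  CO₂: 0 + 1(447.4) = 447.4
  H₂O: 0 + 2(447.4) = 894.8
Total out = 61.59 + 926.1 + 6009 + 447.4 + 894.8 = 8339 mol/min.

8340 mol/min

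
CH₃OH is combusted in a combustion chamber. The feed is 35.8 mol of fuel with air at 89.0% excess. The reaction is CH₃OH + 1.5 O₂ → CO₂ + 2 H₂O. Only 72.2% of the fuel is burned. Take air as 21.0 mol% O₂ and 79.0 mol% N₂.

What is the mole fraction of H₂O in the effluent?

0.0972

Stoichiometric O₂ = 1.5 × 35.8 = 53.7 mol; O₂ fed = 53.7 × 1.890 = 101.5 mol.
N₂ fed = 101.5 × 79/21 = 381.8 mol.
Fuel reacted = 0.722 × 35.8 → ξ = 25.85 mol.
Outlet (n = n₀ + ν ξ):
  CH₃OH: 35.8 − 1(25.85) = 9.952
  O₂: 101.5 − 1.5(25.85) = 62.72
  N₂: 381.8 (inert)
  CO₂: 0 + 1(25.85) = 25.85
  H₂O: 0 + 2(25.85) = 51.7
Total out = 532 mol; y_H₂O = 51.7 / 532 = 0.09717.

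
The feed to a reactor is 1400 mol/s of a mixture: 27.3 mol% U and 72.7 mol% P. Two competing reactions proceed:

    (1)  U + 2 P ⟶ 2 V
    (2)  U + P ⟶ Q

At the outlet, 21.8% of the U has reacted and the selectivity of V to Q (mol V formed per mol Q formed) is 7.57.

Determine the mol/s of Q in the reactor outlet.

17.4 mol/s

Conversion of U: U consumed = 0.218 × 382.2 = 83.32 mol/s = 1ξ₁ + 1ξ₂.
Selectivity: 2ξ₁ / (1ξ₂) = 7.57 → ξ₁ = 3.785 ξ₂.
Substitute: (1·3.785 + 1) ξ₂ = 83.32 → ξ₂ = 17.41 mol/s, ξ₁ = 65.91 mol/s.
Outlet amounts (n = n₀ + Σ ν·ξ):
  U: 382.2 − 1(65.91) − 1(17.41) = 298.9
  P: 1018 − 2(65.91) − 1(17.41) = 868.6
  V: 0 + 2(65.91) = 131.8
  Q: 0 + 1(17.41) = 17.41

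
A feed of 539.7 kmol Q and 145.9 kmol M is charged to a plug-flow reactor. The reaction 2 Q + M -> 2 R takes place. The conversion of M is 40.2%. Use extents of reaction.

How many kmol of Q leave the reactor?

M reacted = 0.402 × 145.9 = 58.65 kmol; ν_M = −1, so ξ = 58.65/1 = 58.65 kmol.
Outlet amounts (n = n₀ + ν ξ):
  Q: 539.7 − 2(58.65) = 422.4
  M: 145.9 − 1(58.65) = 87.25
  R: 0 + 2(58.65) = 117.3

422 kmol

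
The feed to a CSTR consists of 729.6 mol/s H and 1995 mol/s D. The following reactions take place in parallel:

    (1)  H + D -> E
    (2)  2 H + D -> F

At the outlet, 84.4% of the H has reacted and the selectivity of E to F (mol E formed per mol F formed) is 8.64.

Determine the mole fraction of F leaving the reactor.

0.0274

Conversion of H: H consumed = 0.844 × 729.6 = 615.8 mol/s = 1ξ₁ + 2ξ₂.
Selectivity: 1ξ₁ / (1ξ₂) = 8.64 → ξ₁ = 8.64 ξ₂.
Substitute: (1·8.64 + 2) ξ₂ = 615.8 → ξ₂ = 57.87 mol/s, ξ₁ = 500 mol/s.
Outlet amounts (n = n₀ + Σ ν·ξ):
  H: 729.6 − 1(500) − 2(57.87) = 113.8
  D: 1995 − 1(500) − 1(57.87) = 1437
  E: 0 + 1(500) = 500
  F: 0 + 1(57.87) = 57.87
Total out = 2109 mol/s; y_F = 57.87 / 2109 = 0.02744.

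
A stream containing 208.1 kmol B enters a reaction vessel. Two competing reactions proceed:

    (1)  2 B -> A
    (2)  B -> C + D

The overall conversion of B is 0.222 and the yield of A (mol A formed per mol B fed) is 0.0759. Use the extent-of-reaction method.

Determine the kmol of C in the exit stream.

Yield of A: 1ξ₁ / 208.1 = 0.0759 → ξ₁ = 15.79 kmol.
Conversion of B: 2ξ₁ + 1ξ₂ = 0.222 × 208.1 = 46.2 → ξ₂ = 14.61 kmol.
Outlet amounts (n = n₀ + Σ ν·ξ):
  B: 208.1 − 2(15.79) − 1(14.61) = 161.9
  A: 0 + 1(15.79) = 15.79
  C: 0 + 1(14.61) = 14.61
  D: 0 + 1(14.61) = 14.61

14.6 kmol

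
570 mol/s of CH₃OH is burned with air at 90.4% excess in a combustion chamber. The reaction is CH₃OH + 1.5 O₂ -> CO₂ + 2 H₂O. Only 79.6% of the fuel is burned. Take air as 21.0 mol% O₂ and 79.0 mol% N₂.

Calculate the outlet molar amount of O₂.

947 mol/s

Stoichiometric O₂ = 1.5 × 570 = 855 mol/s; O₂ fed = 855 × 1.904 = 1628 mol/s.
N₂ fed = 1628 × 79/21 = 6124 mol/s.
Fuel reacted = 0.796 × 570 → ξ = 453.7 mol/s.
Outlet (n = n₀ + ν ξ):
  CH₃OH: 570 − 1(453.7) = 116.3
  O₂: 1628 − 1.5(453.7) = 947.3
  N₂: 6124 (inert)
  CO₂: 0 + 1(453.7) = 453.7
  H₂O: 0 + 2(453.7) = 907.4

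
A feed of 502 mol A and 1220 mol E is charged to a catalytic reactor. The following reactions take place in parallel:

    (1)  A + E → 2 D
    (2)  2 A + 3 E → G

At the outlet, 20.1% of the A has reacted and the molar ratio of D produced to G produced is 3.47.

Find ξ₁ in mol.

Conversion of A: A consumed = 0.201 × 502 = 100.9 mol = 1ξ₁ + 2ξ₂.
Selectivity: 2ξ₁ / (1ξ₂) = 3.47 → ξ₁ = 1.735 ξ₂.
Substitute: (1·1.735 + 2) ξ₂ = 100.9 → ξ₂ = 27.02 mol, ξ₁ = 46.87 mol.
Outlet amounts (n = n₀ + Σ ν·ξ):
  A: 502 − 1(46.87) − 2(27.02) = 401.1
  E: 1220 − 1(46.87) − 3(27.02) = 1092
  D: 0 + 2(46.87) = 93.74
  G: 0 + 1(27.02) = 27.02

ξ₁ = 46.9 mol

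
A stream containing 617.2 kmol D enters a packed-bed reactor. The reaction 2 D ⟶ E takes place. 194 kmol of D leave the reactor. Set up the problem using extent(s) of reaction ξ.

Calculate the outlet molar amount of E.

212 kmol

For D: n = n₀ − 2ξ → 194 = 617.2 − 2ξ, giving ξ = 211.6 kmol.
Outlet amounts (n = n₀ + ν ξ):
  D: 617.2 − 2(211.6) = 194
  E: 0 + 1(211.6) = 211.6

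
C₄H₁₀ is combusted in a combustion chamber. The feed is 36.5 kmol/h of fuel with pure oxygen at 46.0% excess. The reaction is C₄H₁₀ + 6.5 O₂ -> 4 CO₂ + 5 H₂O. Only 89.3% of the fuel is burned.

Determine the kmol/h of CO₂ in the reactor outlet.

Stoichiometric O₂ = 6.5 × 36.5 = 237.2 kmol/h; O₂ fed = 237.2 × 1.460 = 346.4 kmol/h.
Fuel reacted = 0.893 × 36.5 → ξ = 32.59 kmol/h.
Outlet (n = n₀ + ν ξ):
  C₄H₁₀: 36.5 − 1(32.59) = 3.905
  O₂: 346.4 − 6.5(32.59) = 134.5
  CO₂: 0 + 4(32.59) = 130.4
  H₂O: 0 + 5(32.59) = 163

130 kmol/h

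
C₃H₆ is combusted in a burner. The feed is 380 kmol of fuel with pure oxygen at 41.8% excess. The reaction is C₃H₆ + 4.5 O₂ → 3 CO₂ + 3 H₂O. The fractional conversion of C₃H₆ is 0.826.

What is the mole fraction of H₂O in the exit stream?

Stoichiometric O₂ = 4.5 × 380 = 1710 kmol; O₂ fed = 1710 × 1.418 = 2425 kmol.
Fuel reacted = 0.826 × 380 → ξ = 313.9 kmol.
Outlet (n = n₀ + ν ξ):
  C₃H₆: 380 − 1(313.9) = 66.12
  O₂: 2425 − 4.5(313.9) = 1012
  CO₂: 0 + 3(313.9) = 941.6
  H₂O: 0 + 3(313.9) = 941.6
Total out = 2962 kmol; y_H₂O = 941.6 / 2962 = 0.3179.

0.318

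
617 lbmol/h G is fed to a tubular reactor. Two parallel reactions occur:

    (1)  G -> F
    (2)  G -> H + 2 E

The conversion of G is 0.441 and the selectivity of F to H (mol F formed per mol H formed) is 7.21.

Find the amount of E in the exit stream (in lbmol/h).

Conversion of G: G consumed = 0.441 × 617 = 272.1 lbmol/h = 1ξ₁ + 1ξ₂.
Selectivity: 1ξ₁ / (1ξ₂) = 7.21 → ξ₁ = 7.21 ξ₂.
Substitute: (1·7.21 + 1) ξ₂ = 272.1 → ξ₂ = 33.14 lbmol/h, ξ₁ = 239 lbmol/h.
Outlet amounts (n = n₀ + Σ ν·ξ):
  G: 617 − 1(239) − 1(33.14) = 344.9
  F: 0 + 1(239) = 239
  H: 0 + 1(33.14) = 33.14
  E: 0 + 2(33.14) = 66.28

66.3 lbmol/h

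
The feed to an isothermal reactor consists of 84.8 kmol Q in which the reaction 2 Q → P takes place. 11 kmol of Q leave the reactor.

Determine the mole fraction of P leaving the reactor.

0.77

For Q: n = n₀ − 2ξ → 11 = 84.8 − 2ξ, giving ξ = 36.9 kmol.
Outlet amounts (n = n₀ + ν ξ):
  Q: 84.8 − 2(36.9) = 11
  P: 0 + 1(36.9) = 36.9
Total out = 47.9 kmol; y_P = 36.9 / 47.9 = 0.7704.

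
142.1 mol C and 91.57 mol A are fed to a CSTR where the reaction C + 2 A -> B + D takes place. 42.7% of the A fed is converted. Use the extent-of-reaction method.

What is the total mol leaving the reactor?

A reacted = 0.427 × 91.57 = 39.1 mol; ν_A = −2, so ξ = 39.1/2 = 19.55 mol.
Outlet amounts (n = n₀ + ν ξ):
  C: 142.1 − 1(19.55) = 122.5
  A: 91.57 − 2(19.55) = 52.47
  B: 0 + 1(19.55) = 19.55
  D: 0 + 1(19.55) = 19.55
Total out = 122.5 + 52.47 + 19.55 + 19.55 = 214.1 mol.

214 mol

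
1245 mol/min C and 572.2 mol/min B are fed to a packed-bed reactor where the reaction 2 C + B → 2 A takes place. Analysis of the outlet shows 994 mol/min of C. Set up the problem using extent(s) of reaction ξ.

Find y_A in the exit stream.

For C: n = n₀ − 2ξ → 994 = 1245 − 2ξ, giving ξ = 125.5 mol/min.
Outlet amounts (n = n₀ + ν ξ):
  C: 1245 − 2(125.5) = 994
  B: 572.2 − 1(125.5) = 446.7
  A: 0 + 2(125.5) = 251
Total out = 1692 mol/min; y_A = 251 / 1692 = 0.1484.

0.148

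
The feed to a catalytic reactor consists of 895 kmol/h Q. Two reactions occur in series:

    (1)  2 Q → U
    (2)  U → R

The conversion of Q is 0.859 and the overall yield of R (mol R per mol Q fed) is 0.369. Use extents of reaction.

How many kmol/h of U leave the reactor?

Conversion of Q: Q consumed = 2ξ₁ = 0.859 × 895 → ξ₁ = 384.4 kmol/h.
Yield of R: 1ξ₂ / 895 = 0.369 → ξ₂ = 330.3 kmol/h.
Outlet amounts (n = n₀ + Σ ν·ξ):
  Q: 895 − 2(384.4) = 126.2
  U: 0 + 1(384.4) − 1(330.3) = 54.15
  R: 0 + 1(330.3) = 330.3

54.1 kmol/h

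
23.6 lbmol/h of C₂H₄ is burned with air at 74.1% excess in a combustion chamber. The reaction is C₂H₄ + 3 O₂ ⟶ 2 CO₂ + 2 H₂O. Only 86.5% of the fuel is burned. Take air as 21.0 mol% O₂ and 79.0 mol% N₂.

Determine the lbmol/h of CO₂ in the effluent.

Stoichiometric O₂ = 3 × 23.6 = 70.8 lbmol/h; O₂ fed = 70.8 × 1.741 = 123.3 lbmol/h.
N₂ fed = 123.3 × 79/21 = 463.7 lbmol/h.
Fuel reacted = 0.865 × 23.6 → ξ = 20.41 lbmol/h.
Outlet (n = n₀ + ν ξ):
  C₂H₄: 23.6 − 1(20.41) = 3.186
  O₂: 123.3 − 3(20.41) = 62.02
  N₂: 463.7 (inert)
  CO₂: 0 + 2(20.41) = 40.83
  H₂O: 0 + 2(20.41) = 40.83

40.8 lbmol/h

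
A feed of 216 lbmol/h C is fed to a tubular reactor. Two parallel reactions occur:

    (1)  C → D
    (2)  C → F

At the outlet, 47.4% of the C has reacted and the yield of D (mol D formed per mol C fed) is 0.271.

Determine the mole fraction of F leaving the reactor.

0.203

Yield of D: 1ξ₁ / 216 = 0.271 → ξ₁ = 58.54 lbmol/h.
Conversion of C: 1ξ₁ + 1ξ₂ = 0.474 × 216 = 102.4 → ξ₂ = 43.85 lbmol/h.
Outlet amounts (n = n₀ + Σ ν·ξ):
  C: 216 − 1(58.54) − 1(43.85) = 113.6
  D: 0 + 1(58.54) = 58.54
  F: 0 + 1(43.85) = 43.85
Total out = 216 lbmol/h; y_F = 43.85 / 216 = 0.203.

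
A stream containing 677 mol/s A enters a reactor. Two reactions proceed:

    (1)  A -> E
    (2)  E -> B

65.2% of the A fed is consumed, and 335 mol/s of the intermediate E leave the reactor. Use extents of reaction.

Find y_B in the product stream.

0.157

Conversion of A: A consumed = 1ξ₁ = 0.652 × 677 → ξ₁ = 441.4 mol/s.
E balance: n_E = 0 + 1ξ₁ − 1ξ₂ = 335 → ξ₂ = (1·441.4 − 335)/1 = 106.4 mol/s.
Outlet amounts (n = n₀ + Σ ν·ξ):
  A: 677 − 1(441.4) = 235.6
  E: 0 + 1(441.4) − 1(106.4) = 335
  B: 0 + 1(106.4) = 106.4
Total out = 677 mol/s; y_B = 106.4 / 677 = 0.1572.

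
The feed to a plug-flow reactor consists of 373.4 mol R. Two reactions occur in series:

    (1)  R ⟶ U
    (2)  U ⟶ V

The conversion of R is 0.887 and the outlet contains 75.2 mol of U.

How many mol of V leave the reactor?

Conversion of R: R consumed = 1ξ₁ = 0.887 × 373.4 → ξ₁ = 331.2 mol.
U balance: n_U = 0 + 1ξ₁ − 1ξ₂ = 75.2 → ξ₂ = (1·331.2 − 75.2)/1 = 256 mol.
Outlet amounts (n = n₀ + Σ ν·ξ):
  R: 373.4 − 1(331.2) = 42.19
  U: 0 + 1(331.2) − 1(256) = 75.2
  V: 0 + 1(256) = 256

256 mol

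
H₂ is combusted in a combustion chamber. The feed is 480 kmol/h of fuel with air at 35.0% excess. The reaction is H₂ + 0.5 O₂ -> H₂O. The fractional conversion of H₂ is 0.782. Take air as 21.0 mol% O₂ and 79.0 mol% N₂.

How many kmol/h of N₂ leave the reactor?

Stoichiometric O₂ = 0.5 × 480 = 240 kmol/h; O₂ fed = 240 × 1.350 = 324 kmol/h.
N₂ fed = 324 × 79/21 = 1219 kmol/h.
Fuel reacted = 0.782 × 480 → ξ = 375.4 kmol/h.
Outlet (n = n₀ + ν ξ):
  H₂: 480 − 1(375.4) = 104.6
  O₂: 324 − 0.5(375.4) = 136.3
  N₂: 1219 (inert)
  H₂O: 0 + 1(375.4) = 375.4

1220 kmol/h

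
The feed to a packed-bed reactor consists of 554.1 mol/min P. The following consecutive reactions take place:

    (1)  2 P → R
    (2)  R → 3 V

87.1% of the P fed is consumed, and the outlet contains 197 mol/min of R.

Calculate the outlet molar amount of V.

Conversion of P: P consumed = 2ξ₁ = 0.871 × 554.1 → ξ₁ = 241.3 mol/min.
R balance: n_R = 0 + 1ξ₁ − 1ξ₂ = 197 → ξ₂ = (1·241.3 − 197)/1 = 44.31 mol/min.
Outlet amounts (n = n₀ + Σ ν·ξ):
  P: 554.1 − 2(241.3) = 71.48
  R: 0 + 1(241.3) − 1(44.31) = 197
  V: 0 + 3(44.31) = 132.9

133 mol/min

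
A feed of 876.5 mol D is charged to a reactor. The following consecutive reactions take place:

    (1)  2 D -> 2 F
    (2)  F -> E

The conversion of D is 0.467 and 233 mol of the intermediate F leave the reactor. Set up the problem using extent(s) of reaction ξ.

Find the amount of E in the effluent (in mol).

176 mol

Conversion of D: D consumed = 2ξ₁ = 0.467 × 876.5 → ξ₁ = 204.7 mol.
F balance: n_F = 0 + 2ξ₁ − 1ξ₂ = 233 → ξ₂ = (2·204.7 − 233)/1 = 176.3 mol.
Outlet amounts (n = n₀ + Σ ν·ξ):
  D: 876.5 − 2(204.7) = 467.2
  F: 0 + 2(204.7) − 1(176.3) = 233
  E: 0 + 1(176.3) = 176.3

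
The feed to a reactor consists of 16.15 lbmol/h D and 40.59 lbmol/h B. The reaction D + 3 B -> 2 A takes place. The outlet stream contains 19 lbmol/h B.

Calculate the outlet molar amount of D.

8.95 lbmol/h

For B: n = n₀ − 3ξ → 19 = 40.59 − 3ξ, giving ξ = 7.197 lbmol/h.
Outlet amounts (n = n₀ + ν ξ):
  D: 16.15 − 1(7.197) = 8.953
  B: 40.59 − 3(7.197) = 19
  A: 0 + 2(7.197) = 14.39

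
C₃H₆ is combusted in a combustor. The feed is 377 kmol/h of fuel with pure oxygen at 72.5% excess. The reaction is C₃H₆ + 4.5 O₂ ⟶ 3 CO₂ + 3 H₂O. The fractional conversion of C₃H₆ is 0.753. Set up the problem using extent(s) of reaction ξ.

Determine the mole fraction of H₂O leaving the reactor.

Stoichiometric O₂ = 4.5 × 377 = 1696 kmol/h; O₂ fed = 1696 × 1.725 = 2926 kmol/h.
Fuel reacted = 0.753 × 377 → ξ = 283.9 kmol/h.
Outlet (n = n₀ + ν ξ):
  C₃H₆: 377 − 1(283.9) = 93.12
  O₂: 2926 − 4.5(283.9) = 1649
  CO₂: 0 + 3(283.9) = 851.6
  H₂O: 0 + 3(283.9) = 851.6
Total out = 3445 kmol/h; y_H₂O = 851.6 / 3445 = 0.2472.

0.247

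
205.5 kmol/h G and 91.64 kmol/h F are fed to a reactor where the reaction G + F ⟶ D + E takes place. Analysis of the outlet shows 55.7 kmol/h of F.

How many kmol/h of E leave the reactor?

35.9 kmol/h

For F: n = n₀ − 1ξ → 55.7 = 91.64 − 1ξ, giving ξ = 35.94 kmol/h.
Outlet amounts (n = n₀ + ν ξ):
  G: 205.5 − 1(35.94) = 169.6
  F: 91.64 − 1(35.94) = 55.7
  D: 0 + 1(35.94) = 35.94
  E: 0 + 1(35.94) = 35.94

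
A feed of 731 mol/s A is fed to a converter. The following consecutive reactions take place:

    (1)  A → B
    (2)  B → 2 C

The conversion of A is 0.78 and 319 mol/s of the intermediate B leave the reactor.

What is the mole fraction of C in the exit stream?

0.511

Conversion of A: A consumed = 1ξ₁ = 0.78 × 731 → ξ₁ = 570.2 mol/s.
B balance: n_B = 0 + 1ξ₁ − 1ξ₂ = 319 → ξ₂ = (1·570.2 − 319)/1 = 251.2 mol/s.
Outlet amounts (n = n₀ + Σ ν·ξ):
  A: 731 − 1(570.2) = 160.8
  B: 0 + 1(570.2) − 1(251.2) = 319
  C: 0 + 2(251.2) = 502.4
Total out = 982.2 mol/s; y_C = 502.4 / 982.2 = 0.5115.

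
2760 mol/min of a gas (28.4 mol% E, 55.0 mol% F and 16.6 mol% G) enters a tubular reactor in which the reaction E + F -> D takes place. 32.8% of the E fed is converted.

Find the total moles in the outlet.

E reacted = 0.328 × 783.8 = 257.1 mol/min; ν_E = −1, so ξ = 257.1/1 = 257.1 mol/min.
Outlet amounts (n = n₀ + ν ξ):
  E: 783.8 − 1(257.1) = 526.7
  F: 1518 − 1(257.1) = 1261
  D: 0 + 1(257.1) = 257.1
  G: 458.2 (inert)
Total out = 526.7 + 1261 + 257.1 + 458.2 = 2503 mol/min.

2500 mol/min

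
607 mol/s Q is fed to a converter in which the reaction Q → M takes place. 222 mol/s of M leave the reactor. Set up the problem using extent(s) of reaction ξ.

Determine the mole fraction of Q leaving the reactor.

0.634

For M: n = n₀ + 1ξ → 222 = 0 + 1ξ, giving ξ = 222 mol/s.
Outlet amounts (n = n₀ + ν ξ):
  Q: 607 − 1(222) = 385
  M: 0 + 1(222) = 222
Total out = 607 mol/s; y_Q = 385 / 607 = 0.6343.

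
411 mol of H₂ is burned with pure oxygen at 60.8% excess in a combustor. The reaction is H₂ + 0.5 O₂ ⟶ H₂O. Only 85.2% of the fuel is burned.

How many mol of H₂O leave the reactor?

Stoichiometric O₂ = 0.5 × 411 = 205.5 mol; O₂ fed = 205.5 × 1.608 = 330.4 mol.
Fuel reacted = 0.852 × 411 → ξ = 350.2 mol.
Outlet (n = n₀ + ν ξ):
  H₂: 411 − 1(350.2) = 60.83
  O₂: 330.4 − 0.5(350.2) = 155.4
  H₂O: 0 + 1(350.2) = 350.2

350 mol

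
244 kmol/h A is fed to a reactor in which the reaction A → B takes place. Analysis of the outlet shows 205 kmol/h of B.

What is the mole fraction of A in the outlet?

For B: n = n₀ + 1ξ → 205 = 0 + 1ξ, giving ξ = 205 kmol/h.
Outlet amounts (n = n₀ + ν ξ):
  A: 244 − 1(205) = 39
  B: 0 + 1(205) = 205
Total out = 244 kmol/h; y_A = 39 / 244 = 0.1598.

0.16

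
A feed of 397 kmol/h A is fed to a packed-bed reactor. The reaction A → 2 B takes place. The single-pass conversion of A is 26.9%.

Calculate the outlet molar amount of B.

214 kmol/h

A reacted = 0.269 × 397 = 106.8 kmol/h; ν_A = −1, so ξ = 106.8/1 = 106.8 kmol/h.
Outlet amounts (n = n₀ + ν ξ):
  A: 397 − 1(106.8) = 290.2
  B: 0 + 2(106.8) = 213.6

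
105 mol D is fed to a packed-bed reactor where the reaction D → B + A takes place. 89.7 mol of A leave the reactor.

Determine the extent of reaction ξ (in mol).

For A: n = n₀ + 1ξ → 89.7 = 0 + 1ξ, giving ξ = 89.7 mol.
Outlet amounts (n = n₀ + ν ξ):
  D: 105 − 1(89.7) = 15.3
  B: 0 + 1(89.7) = 89.7
  A: 0 + 1(89.7) = 89.7

ξ = 89.7 mol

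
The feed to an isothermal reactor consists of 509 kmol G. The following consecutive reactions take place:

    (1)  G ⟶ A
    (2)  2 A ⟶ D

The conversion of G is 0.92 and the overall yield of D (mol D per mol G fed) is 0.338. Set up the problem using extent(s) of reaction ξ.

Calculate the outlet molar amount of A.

124 kmol

Conversion of G: G consumed = 1ξ₁ = 0.92 × 509 → ξ₁ = 468.3 kmol.
Yield of D: 1ξ₂ / 509 = 0.338 → ξ₂ = 172 kmol.
Outlet amounts (n = n₀ + Σ ν·ξ):
  G: 509 − 1(468.3) = 40.72
  A: 0 + 1(468.3) − 2(172) = 124.2
  D: 0 + 1(172) = 172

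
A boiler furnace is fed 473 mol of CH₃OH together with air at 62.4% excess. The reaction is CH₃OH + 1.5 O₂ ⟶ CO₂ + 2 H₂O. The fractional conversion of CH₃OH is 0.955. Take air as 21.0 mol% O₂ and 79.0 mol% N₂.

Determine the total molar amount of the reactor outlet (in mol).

6190 mol

Stoichiometric O₂ = 1.5 × 473 = 709.5 mol; O₂ fed = 709.5 × 1.624 = 1152 mol.
N₂ fed = 1152 × 79/21 = 4335 mol.
Fuel reacted = 0.955 × 473 → ξ = 451.7 mol.
Outlet (n = n₀ + ν ξ):
  CH₃OH: 473 − 1(451.7) = 21.29
  O₂: 1152 − 1.5(451.7) = 474.7
  N₂: 4335 (inert)
  CO₂: 0 + 1(451.7) = 451.7
  H₂O: 0 + 2(451.7) = 903.4
Total out = 21.29 + 474.7 + 4335 + 451.7 + 903.4 = 6186 mol.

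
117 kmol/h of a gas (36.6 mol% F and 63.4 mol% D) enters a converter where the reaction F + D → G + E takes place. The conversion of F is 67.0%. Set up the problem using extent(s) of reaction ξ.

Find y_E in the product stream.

0.245

F reacted = 0.67 × 42.82 = 28.69 kmol/h; ν_F = −1, so ξ = 28.69/1 = 28.69 kmol/h.
Outlet amounts (n = n₀ + ν ξ):
  F: 42.82 − 1(28.69) = 14.13
  D: 74.18 − 1(28.69) = 45.49
  G: 0 + 1(28.69) = 28.69
  E: 0 + 1(28.69) = 28.69
Total out = 117 kmol/h; y_E = 28.69 / 117 = 0.2452.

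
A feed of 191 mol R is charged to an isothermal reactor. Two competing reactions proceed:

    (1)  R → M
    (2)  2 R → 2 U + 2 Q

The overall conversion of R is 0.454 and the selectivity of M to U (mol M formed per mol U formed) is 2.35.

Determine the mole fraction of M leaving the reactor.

0.28

Conversion of R: R consumed = 0.454 × 191 = 86.71 mol = 1ξ₁ + 2ξ₂.
Selectivity: 1ξ₁ / (2ξ₂) = 2.35 → ξ₁ = 4.7 ξ₂.
Substitute: (1·4.7 + 2) ξ₂ = 86.71 → ξ₂ = 12.94 mol, ξ₁ = 60.83 mol.
Outlet amounts (n = n₀ + Σ ν·ξ):
  R: 191 − 1(60.83) − 2(12.94) = 104.3
  M: 0 + 1(60.83) = 60.83
  U: 0 + 2(12.94) = 25.88
  Q: 0 + 2(12.94) = 25.88
Total out = 216.9 mol; y_M = 60.83 / 216.9 = 0.2805.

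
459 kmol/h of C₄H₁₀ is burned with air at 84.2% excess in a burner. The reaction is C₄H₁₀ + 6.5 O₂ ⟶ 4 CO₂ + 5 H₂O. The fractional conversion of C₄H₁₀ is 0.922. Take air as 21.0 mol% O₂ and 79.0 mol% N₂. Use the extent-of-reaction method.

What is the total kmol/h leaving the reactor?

27300 kmol/h

Stoichiometric O₂ = 6.5 × 459 = 2984 kmol/h; O₂ fed = 2984 × 1.842 = 5496 kmol/h.
N₂ fed = 5496 × 79/21 = 20670 kmol/h.
Fuel reacted = 0.922 × 459 → ξ = 423.2 kmol/h.
Outlet (n = n₀ + ν ξ):
  C₄H₁₀: 459 − 1(423.2) = 35.8
  O₂: 5496 − 6.5(423.2) = 2745
  N₂: 20670 (inert)
  CO₂: 0 + 4(423.2) = 1693
  H₂O: 0 + 5(423.2) = 2116
Total out = 35.8 + 2745 + 20670 + 1693 + 2116 = 27260 kmol/h.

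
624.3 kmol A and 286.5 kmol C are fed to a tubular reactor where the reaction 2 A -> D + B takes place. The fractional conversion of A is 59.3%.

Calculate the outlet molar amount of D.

A reacted = 0.593 × 624.3 = 370.2 kmol; ν_A = −2, so ξ = 370.2/2 = 185.1 kmol.
Outlet amounts (n = n₀ + ν ξ):
  A: 624.3 − 2(185.1) = 254.1
  D: 0 + 1(185.1) = 185.1
  B: 0 + 1(185.1) = 185.1
  C: 286.5 (inert)

185 kmol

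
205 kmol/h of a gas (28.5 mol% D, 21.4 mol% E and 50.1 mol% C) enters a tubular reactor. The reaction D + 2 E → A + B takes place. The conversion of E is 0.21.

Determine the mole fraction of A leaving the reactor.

0.023

E reacted = 0.21 × 43.87 = 9.213 kmol/h; ν_E = −2, so ξ = 9.213/2 = 4.606 kmol/h.
Outlet amounts (n = n₀ + ν ξ):
  D: 58.42 − 1(4.606) = 53.82
  E: 43.87 − 2(4.606) = 34.66
  A: 0 + 1(4.606) = 4.606
  B: 0 + 1(4.606) = 4.606
  C: 102.7 (inert)
Total out = 200.4 kmol/h; y_A = 4.606 / 200.4 = 0.02299.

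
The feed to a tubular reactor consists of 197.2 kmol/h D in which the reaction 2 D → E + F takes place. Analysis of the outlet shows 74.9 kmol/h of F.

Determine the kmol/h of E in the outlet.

74.9 kmol/h

For F: n = n₀ + 1ξ → 74.9 = 0 + 1ξ, giving ξ = 74.9 kmol/h.
Outlet amounts (n = n₀ + ν ξ):
  D: 197.2 − 2(74.9) = 47.4
  E: 0 + 1(74.9) = 74.9
  F: 0 + 1(74.9) = 74.9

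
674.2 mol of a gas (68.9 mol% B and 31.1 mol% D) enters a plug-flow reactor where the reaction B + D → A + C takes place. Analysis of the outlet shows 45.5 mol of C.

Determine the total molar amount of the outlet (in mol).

674 mol

For C: n = n₀ + 1ξ → 45.5 = 0 + 1ξ, giving ξ = 45.5 mol.
Outlet amounts (n = n₀ + ν ξ):
  B: 464.5 − 1(45.5) = 419
  D: 209.7 − 1(45.5) = 164.2
  A: 0 + 1(45.5) = 45.5
  C: 0 + 1(45.5) = 45.5
Total out = 419 + 164.2 + 45.5 + 45.5 = 674.2 mol.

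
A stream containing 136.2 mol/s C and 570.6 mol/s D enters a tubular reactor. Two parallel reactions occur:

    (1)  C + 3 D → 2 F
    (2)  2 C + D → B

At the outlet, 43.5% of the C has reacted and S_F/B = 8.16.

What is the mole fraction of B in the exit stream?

Conversion of C: C consumed = 0.435 × 136.2 = 59.25 mol/s = 1ξ₁ + 2ξ₂.
Selectivity: 2ξ₁ / (1ξ₂) = 8.16 → ξ₁ = 4.08 ξ₂.
Substitute: (1·4.08 + 2) ξ₂ = 59.25 → ξ₂ = 9.745 mol/s, ξ₁ = 39.76 mol/s.
Outlet amounts (n = n₀ + Σ ν·ξ):
  C: 136.2 − 1(39.76) − 2(9.745) = 76.95
  D: 570.6 − 3(39.76) − 1(9.745) = 441.6
  F: 0 + 2(39.76) = 79.52
  B: 0 + 1(9.745) = 9.745
Total out = 607.8 mol/s; y_B = 9.745 / 607.8 = 0.01603.

0.016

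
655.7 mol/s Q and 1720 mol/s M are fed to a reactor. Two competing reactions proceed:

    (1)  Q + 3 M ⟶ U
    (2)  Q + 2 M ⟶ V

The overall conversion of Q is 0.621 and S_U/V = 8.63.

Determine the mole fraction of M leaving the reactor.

0.452

Conversion of Q: Q consumed = 0.621 × 655.7 = 407.2 mol/s = 1ξ₁ + 1ξ₂.
Selectivity: 1ξ₁ / (1ξ₂) = 8.63 → ξ₁ = 8.63 ξ₂.
Substitute: (1·8.63 + 1) ξ₂ = 407.2 → ξ₂ = 42.28 mol/s, ξ₁ = 364.9 mol/s.
Outlet amounts (n = n₀ + Σ ν·ξ):
  Q: 655.7 − 1(364.9) − 1(42.28) = 248.5
  M: 1720 − 3(364.9) − 2(42.28) = 540.7
  U: 0 + 1(364.9) = 364.9
  V: 0 + 1(42.28) = 42.28
Total out = 1196 mol/s; y_M = 540.7 / 1196 = 0.4519.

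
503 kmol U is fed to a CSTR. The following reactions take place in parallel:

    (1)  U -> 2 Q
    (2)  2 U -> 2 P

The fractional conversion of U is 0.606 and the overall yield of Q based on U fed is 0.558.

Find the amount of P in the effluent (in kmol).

164 kmol

Yield of Q: 2ξ₁ / 503 = 0.558 → ξ₁ = 140.3 kmol.
Conversion of U: 1ξ₁ + 2ξ₂ = 0.606 × 503 = 304.8 → ξ₂ = 82.24 kmol.
Outlet amounts (n = n₀ + Σ ν·ξ):
  U: 503 − 1(140.3) − 2(82.24) = 198.2
  Q: 0 + 2(140.3) = 280.7
  P: 0 + 2(82.24) = 164.5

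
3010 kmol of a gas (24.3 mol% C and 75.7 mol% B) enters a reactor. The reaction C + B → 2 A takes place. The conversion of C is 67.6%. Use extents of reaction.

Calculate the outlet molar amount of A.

C reacted = 0.676 × 731.4 = 494.4 kmol; ν_C = −1, so ξ = 494.4/1 = 494.4 kmol.
Outlet amounts (n = n₀ + ν ξ):
  C: 731.4 − 1(494.4) = 237
  B: 2279 − 1(494.4) = 1784
  A: 0 + 2(494.4) = 988.9

989 kmol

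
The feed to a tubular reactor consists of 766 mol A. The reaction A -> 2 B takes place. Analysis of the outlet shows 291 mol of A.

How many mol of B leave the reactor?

For A: n = n₀ − 1ξ → 291 = 766 − 1ξ, giving ξ = 475 mol.
Outlet amounts (n = n₀ + ν ξ):
  A: 766 − 1(475) = 291
  B: 0 + 2(475) = 950

950 mol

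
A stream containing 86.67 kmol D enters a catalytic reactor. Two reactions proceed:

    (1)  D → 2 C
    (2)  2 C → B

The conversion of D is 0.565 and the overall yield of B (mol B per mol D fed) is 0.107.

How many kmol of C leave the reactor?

79.4 kmol

Conversion of D: D consumed = 1ξ₁ = 0.565 × 86.67 → ξ₁ = 48.97 kmol.
Yield of B: 1ξ₂ / 86.67 = 0.107 → ξ₂ = 9.274 kmol.
Outlet amounts (n = n₀ + Σ ν·ξ):
  D: 86.67 − 1(48.97) = 37.7
  C: 0 + 2(48.97) − 2(9.274) = 79.39
  B: 0 + 1(9.274) = 9.274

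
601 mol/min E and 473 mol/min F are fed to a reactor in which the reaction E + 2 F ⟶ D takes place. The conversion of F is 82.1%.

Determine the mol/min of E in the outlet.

F reacted = 0.821 × 473 = 388.3 mol/min; ν_F = −2, so ξ = 388.3/2 = 194.2 mol/min.
Outlet amounts (n = n₀ + ν ξ):
  E: 601 − 1(194.2) = 406.8
  F: 473 − 2(194.2) = 84.67
  D: 0 + 1(194.2) = 194.2

407 mol/min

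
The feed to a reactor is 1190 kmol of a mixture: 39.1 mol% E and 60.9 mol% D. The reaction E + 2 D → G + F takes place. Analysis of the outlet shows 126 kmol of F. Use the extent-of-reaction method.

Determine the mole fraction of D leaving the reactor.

0.444

For F: n = n₀ + 1ξ → 126 = 0 + 1ξ, giving ξ = 126 kmol.
Outlet amounts (n = n₀ + ν ξ):
  E: 465.3 − 1(126) = 339.3
  D: 724.7 − 2(126) = 472.7
  G: 0 + 1(126) = 126
  F: 0 + 1(126) = 126
Total out = 1064 kmol; y_D = 472.7 / 1064 = 0.4443.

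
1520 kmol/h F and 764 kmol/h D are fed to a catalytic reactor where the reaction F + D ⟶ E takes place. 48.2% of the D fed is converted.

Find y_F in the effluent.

0.601

D reacted = 0.482 × 764 = 368.2 kmol/h; ν_D = −1, so ξ = 368.2/1 = 368.2 kmol/h.
Outlet amounts (n = n₀ + ν ξ):
  F: 1520 − 1(368.2) = 1152
  D: 764 − 1(368.2) = 395.8
  E: 0 + 1(368.2) = 368.2
Total out = 1916 kmol/h; y_F = 1152 / 1916 = 0.6012.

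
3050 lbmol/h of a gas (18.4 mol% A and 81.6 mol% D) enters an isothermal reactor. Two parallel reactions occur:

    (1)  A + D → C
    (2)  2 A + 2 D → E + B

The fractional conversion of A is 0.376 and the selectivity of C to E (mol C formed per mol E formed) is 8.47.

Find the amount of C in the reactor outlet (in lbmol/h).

171 lbmol/h

Conversion of A: A consumed = 0.376 × 561.2 = 211 lbmol/h = 1ξ₁ + 2ξ₂.
Selectivity: 1ξ₁ / (1ξ₂) = 8.47 → ξ₁ = 8.47 ξ₂.
Substitute: (1·8.47 + 2) ξ₂ = 211 → ξ₂ = 20.15 lbmol/h, ξ₁ = 170.7 lbmol/h.
Outlet amounts (n = n₀ + Σ ν·ξ):
  A: 561.2 − 1(170.7) − 2(20.15) = 350.2
  D: 2489 − 1(170.7) − 2(20.15) = 2278
  C: 0 + 1(170.7) = 170.7
  E: 0 + 1(20.15) = 20.15
  B: 0 + 1(20.15) = 20.15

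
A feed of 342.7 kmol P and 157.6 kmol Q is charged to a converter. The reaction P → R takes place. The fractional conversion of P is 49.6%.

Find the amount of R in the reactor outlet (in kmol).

170 kmol

P reacted = 0.496 × 342.7 = 170 kmol; ν_P = −1, so ξ = 170/1 = 170 kmol.
Outlet amounts (n = n₀ + ν ξ):
  P: 342.7 − 1(170) = 172.7
  R: 0 + 1(170) = 170
  Q: 157.6 (inert)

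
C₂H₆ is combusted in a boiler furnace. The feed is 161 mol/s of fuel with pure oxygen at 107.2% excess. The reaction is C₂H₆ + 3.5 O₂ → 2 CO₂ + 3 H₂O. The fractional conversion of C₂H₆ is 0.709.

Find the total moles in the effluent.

Stoichiometric O₂ = 3.5 × 161 = 563.5 mol/s; O₂ fed = 563.5 × 2.072 = 1168 mol/s.
Fuel reacted = 0.709 × 161 → ξ = 114.1 mol/s.
Outlet (n = n₀ + ν ξ):
  C₂H₆: 161 − 1(114.1) = 46.85
  O₂: 1168 − 3.5(114.1) = 768.1
  CO₂: 0 + 2(114.1) = 228.3
  H₂O: 0 + 3(114.1) = 342.4
Total out = 46.85 + 768.1 + 228.3 + 342.4 = 1386 mol/s.

1390 mol/s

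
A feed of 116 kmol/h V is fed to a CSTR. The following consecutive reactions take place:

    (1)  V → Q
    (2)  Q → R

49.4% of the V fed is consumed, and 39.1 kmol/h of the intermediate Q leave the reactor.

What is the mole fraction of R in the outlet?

Conversion of V: V consumed = 1ξ₁ = 0.494 × 116 → ξ₁ = 57.3 kmol/h.
Q balance: n_Q = 0 + 1ξ₁ − 1ξ₂ = 39.1 → ξ₂ = (1·57.3 − 39.1)/1 = 18.2 kmol/h.
Outlet amounts (n = n₀ + Σ ν·ξ):
  V: 116 − 1(57.3) = 58.7
  Q: 0 + 1(57.3) − 1(18.2) = 39.1
  R: 0 + 1(18.2) = 18.2
Total out = 116 kmol/h; y_R = 18.2 / 116 = 0.1569.

0.157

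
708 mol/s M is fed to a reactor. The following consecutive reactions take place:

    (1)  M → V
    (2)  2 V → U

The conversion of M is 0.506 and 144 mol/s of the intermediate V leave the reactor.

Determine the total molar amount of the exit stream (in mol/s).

Conversion of M: M consumed = 1ξ₁ = 0.506 × 708 → ξ₁ = 358.2 mol/s.
V balance: n_V = 0 + 1ξ₁ − 2ξ₂ = 144 → ξ₂ = (1·358.2 − 144)/2 = 107.1 mol/s.
Outlet amounts (n = n₀ + Σ ν·ξ):
  M: 708 − 1(358.2) = 349.8
  V: 0 + 1(358.2) − 2(107.1) = 144
  U: 0 + 1(107.1) = 107.1
Total out = 349.8 + 144 + 107.1 = 600.9 mol/s.

601 mol/s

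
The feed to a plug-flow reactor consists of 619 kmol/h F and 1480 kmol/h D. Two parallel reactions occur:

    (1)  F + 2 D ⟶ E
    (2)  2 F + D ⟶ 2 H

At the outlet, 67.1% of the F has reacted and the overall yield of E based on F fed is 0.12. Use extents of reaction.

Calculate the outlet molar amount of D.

Yield of E: 1ξ₁ / 619 = 0.12 → ξ₁ = 74.28 kmol/h.
Conversion of F: 1ξ₁ + 2ξ₂ = 0.671 × 619 = 415.3 → ξ₂ = 170.5 kmol/h.
Outlet amounts (n = n₀ + Σ ν·ξ):
  F: 619 − 1(74.28) − 2(170.5) = 203.7
  D: 1480 − 2(74.28) − 1(170.5) = 1161
  E: 0 + 1(74.28) = 74.28
  H: 0 + 2(170.5) = 341.1

1160 kmol/h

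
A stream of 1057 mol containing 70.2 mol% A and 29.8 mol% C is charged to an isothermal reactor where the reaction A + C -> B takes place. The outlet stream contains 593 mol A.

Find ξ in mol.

For A: n = n₀ − 1ξ → 593 = 742 − 1ξ, giving ξ = 149 mol.
Outlet amounts (n = n₀ + ν ξ):
  A: 742 − 1(149) = 593
  C: 315 − 1(149) = 166
  B: 0 + 1(149) = 149

ξ = 149 mol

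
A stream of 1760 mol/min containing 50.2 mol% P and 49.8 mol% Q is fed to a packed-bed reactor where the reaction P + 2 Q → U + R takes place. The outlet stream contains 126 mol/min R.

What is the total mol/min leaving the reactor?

1630 mol/min

For R: n = n₀ + 1ξ → 126 = 0 + 1ξ, giving ξ = 126 mol/min.
Outlet amounts (n = n₀ + ν ξ):
  P: 883.5 − 1(126) = 757.5
  Q: 876.5 − 2(126) = 624.5
  U: 0 + 1(126) = 126
  R: 0 + 1(126) = 126
Total out = 757.5 + 624.5 + 126 + 126 = 1634 mol/min.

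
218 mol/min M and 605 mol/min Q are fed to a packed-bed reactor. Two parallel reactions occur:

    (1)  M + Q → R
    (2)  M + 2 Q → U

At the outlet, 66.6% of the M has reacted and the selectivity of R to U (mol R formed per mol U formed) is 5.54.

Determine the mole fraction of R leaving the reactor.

Conversion of M: M consumed = 0.666 × 218 = 145.2 mol/min = 1ξ₁ + 1ξ₂.
Selectivity: 1ξ₁ / (1ξ₂) = 5.54 → ξ₁ = 5.54 ξ₂.
Substitute: (1·5.54 + 1) ξ₂ = 145.2 → ξ₂ = 22.2 mol/min, ξ₁ = 123 mol/min.
Outlet amounts (n = n₀ + Σ ν·ξ):
  M: 218 − 1(123) − 1(22.2) = 72.81
  Q: 605 − 1(123) − 2(22.2) = 437.6
  R: 0 + 1(123) = 123
  U: 0 + 1(22.2) = 22.2
Total out = 655.6 mol/min; y_R = 123 / 655.6 = 0.1876.

0.188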